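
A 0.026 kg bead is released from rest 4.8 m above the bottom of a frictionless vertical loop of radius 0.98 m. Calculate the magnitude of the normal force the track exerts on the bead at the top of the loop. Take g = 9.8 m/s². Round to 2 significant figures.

N = 1.2 N

Energy from release to top (height 2r): mgh = ½mv_top² + mg(2r)
v_top² = 2g(h − 2r) = 2(9.8)(4.8 − 1.960) = 55.664 m²/s²
At the top, both N and weight point toward the centre: N + mg = mv_top²/r
N = m(v_top²/r − g) = 0.026(55.664/0.98 − 9.8) = 1.222 N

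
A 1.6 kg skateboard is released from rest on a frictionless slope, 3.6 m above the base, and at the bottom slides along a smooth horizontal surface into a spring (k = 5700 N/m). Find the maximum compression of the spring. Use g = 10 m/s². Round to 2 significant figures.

x = 0.14 m

Energy conservation (no friction) from release to max compression: mgh = ½kx²
x = √(2mgh/k) = √(2 × 1.6 × 10 × 3.6 / 5700) = 0.1422 m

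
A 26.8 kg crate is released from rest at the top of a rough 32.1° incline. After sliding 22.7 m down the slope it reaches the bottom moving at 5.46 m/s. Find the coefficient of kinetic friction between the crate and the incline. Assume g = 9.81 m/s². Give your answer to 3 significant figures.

μ_k = 0.548

Energy balance down the incline: mg L sinθ − ½mv² = μ_k (mg cosθ) L
mgL sinθ = 3171.4 J; ½mv² = 399.48 J
W_f = 3171.4 − 399.48 = 2772 J
μ_k = W_f/(mg cosθ · L) = 2772/(222.7 × 22.7) = 0.5483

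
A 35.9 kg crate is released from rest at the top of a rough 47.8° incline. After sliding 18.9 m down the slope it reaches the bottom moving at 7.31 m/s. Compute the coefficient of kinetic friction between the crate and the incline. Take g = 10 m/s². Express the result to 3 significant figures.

The energy dissipated by friction is the PE lost minus the KE gained:
mgL sinθ = 5026.4 J; ½mv² = 959.18 J
W_f = 5026.4 − 959.18 = 4067 J
μ_k = W_f/(mg cosθ · L) = 4067/(241.1 × 18.9) = 0.8924

μ_k = 0.892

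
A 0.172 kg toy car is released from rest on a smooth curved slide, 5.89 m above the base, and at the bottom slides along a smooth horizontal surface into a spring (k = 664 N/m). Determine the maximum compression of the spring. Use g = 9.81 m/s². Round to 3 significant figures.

At max compression the car is momentarily at rest: mgh = ½kx²
x = √(2mgh/k) = √(2 × 0.172 × 9.81 × 5.89 / 664) = 0.1730 m

x = 0.173 m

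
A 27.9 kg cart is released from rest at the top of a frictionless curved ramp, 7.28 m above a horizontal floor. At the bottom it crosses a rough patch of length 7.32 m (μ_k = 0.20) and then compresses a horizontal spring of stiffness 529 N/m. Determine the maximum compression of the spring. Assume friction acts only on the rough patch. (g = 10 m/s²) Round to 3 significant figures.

x = 2.48 m

Initial energy: E₁ = mgh = (27.9)(10)(7.28) = 2031.1 J
Friction removes W_f = μ_k mg d = (0.20)(27.9)(10)(7.32) = 408.5 J
Energy reaching the spring: E = 2031.1 − 408.5 = 1622.7 J
At max compression ½kx² = E ⇒ x = √(2E/k) = √(2 × 1622.7/529) = 2.477 m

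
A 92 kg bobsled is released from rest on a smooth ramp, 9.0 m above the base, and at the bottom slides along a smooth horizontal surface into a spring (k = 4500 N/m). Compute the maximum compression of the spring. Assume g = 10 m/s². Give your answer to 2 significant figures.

At max compression the bobsled is momentarily at rest: mgh = ½kx²
x = √(2mgh/k) = √(2 × 92 × 10 × 9.0 / 4500) = 1.918 m

x = 1.9 m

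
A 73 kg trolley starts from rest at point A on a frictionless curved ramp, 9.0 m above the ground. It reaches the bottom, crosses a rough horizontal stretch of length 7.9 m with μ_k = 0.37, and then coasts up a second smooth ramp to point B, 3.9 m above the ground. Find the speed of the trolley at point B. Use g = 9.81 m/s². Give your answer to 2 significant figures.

Energy at A: mgh₁ = (73)(9.81)(9.0) = 6445.2 J
Friction loss: W_f = μ_k mg d = 2093 J
At B: ½mv² + mgh₂ = mgh₁ − W_f
½mv² = 6445.2 − 2093 − 2792.9 = 1559.0 J
v = √(2 × 1559.0/73) = 6.535 m/s

v = 6.5 m/s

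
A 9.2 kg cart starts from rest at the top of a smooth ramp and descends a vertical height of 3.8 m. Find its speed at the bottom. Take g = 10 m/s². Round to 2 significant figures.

v = 8.7 m/s

Mechanical energy is conserved (no friction): mgh = ½mv²
The mass cancels from both sides.
v = √(2gh) = √(2 × 10 × 3.8) = √76.000 = 8.718 m/s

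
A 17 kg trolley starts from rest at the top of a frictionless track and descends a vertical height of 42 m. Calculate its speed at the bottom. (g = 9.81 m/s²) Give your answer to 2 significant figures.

v = 29 m/s

Mechanical energy is conserved (no friction): mgh = ½mv²
v = √(2gh) = √(2 × 9.81 × 42) = √824.04 = 28.71 m/s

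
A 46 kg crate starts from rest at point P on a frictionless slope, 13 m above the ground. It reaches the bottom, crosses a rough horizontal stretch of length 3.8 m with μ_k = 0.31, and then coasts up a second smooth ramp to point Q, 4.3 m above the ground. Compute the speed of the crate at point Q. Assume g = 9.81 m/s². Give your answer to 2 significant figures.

Energy at P: mgh₁ = (46)(9.81)(13) = 5866.4 J
Friction loss: W_f = μ_k mg d = 531.6 J
At Q: ½mv² + mgh₂ = mgh₁ − W_f
½mv² = 5866.4 − 531.6 − 1940.4 = 3394.4 J
v = √(2 × 3394.4/46) = 12.15 m/s

v = 12 m/s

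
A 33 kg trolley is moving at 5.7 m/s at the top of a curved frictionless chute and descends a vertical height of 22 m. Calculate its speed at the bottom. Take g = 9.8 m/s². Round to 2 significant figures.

By conservation of mechanical energy, ½mv₀² + mgh = ½mv²
v² = v₀² + 2gh = (5.7)² + 2(9.8)(22) = 463.69
v = √463.69 = 21.53 m/s

v = 22 m/s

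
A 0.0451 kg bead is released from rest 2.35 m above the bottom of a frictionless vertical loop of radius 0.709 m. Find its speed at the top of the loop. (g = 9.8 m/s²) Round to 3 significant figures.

Energy conservation: mgh = ½mv_top² + mg(2r)
v_top² = 2g(h − 2r) = 2(9.8)(2.35 − 1.418) = 18.27
v_top = 4.274 m/s

v = 4.27 m/s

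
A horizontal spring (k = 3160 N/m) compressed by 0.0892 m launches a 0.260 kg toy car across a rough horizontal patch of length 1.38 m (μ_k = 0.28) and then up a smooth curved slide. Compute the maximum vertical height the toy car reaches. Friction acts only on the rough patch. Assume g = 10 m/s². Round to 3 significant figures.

Spring energy: E₀ = ½kx² = ½(3160)(0.0892)² = 12.571 J
Friction: W_f = μ_k mg d = (0.28)(0.260)(10)(1.38) = 1.005 J
Energy at base of ramp: E = 12.571 − 1.005 = 11.567 J
At max height all remaining energy is PE: mgh = E ⇒ h = E/(mg) = 11.567/(0.260 × 10) = 4.449 m

h = 4.45 m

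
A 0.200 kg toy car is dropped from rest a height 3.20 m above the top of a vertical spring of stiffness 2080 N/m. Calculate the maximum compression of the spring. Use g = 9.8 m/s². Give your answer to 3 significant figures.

Measuring PE from the top of the relaxed spring, at max compression the car has dropped H + x with zero KE, so:
mg(H + x) = ½kx²
½(2080)x² − (0.200)(9.8)x − (0.200)(9.8)(3.20) = 0
1040x² − 1.960x − 6.272 = 0
x = [1.960 + √(3.842 + 26092)]/(2 × 1040) = 0.07861 m

x = 0.0786 m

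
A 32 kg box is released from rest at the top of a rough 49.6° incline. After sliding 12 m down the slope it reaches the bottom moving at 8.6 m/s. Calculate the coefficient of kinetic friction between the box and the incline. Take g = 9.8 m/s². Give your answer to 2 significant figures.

mgh = ½mv² + μ_k (mg cosθ) L, with h = L sinθ
mgL sinθ = 2865.8 J; ½mv² = 1183.4 J
W_f = 2865.8 − 1183.4 = 1682 J
μ_k = W_f/(mg cosθ · L) = 1682/(203.3 × 12) = 0.6898

μ_k = 0.69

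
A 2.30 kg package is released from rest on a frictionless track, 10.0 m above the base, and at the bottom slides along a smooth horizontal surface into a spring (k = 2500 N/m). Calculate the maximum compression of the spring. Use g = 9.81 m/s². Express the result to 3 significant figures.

x = 0.425 m

Energy conservation (no friction) from release to max compression: mgh = ½kx²
x = √(2mgh/k) = √(2 × 2.30 × 9.81 × 10.0 / 2500) = 0.4249 m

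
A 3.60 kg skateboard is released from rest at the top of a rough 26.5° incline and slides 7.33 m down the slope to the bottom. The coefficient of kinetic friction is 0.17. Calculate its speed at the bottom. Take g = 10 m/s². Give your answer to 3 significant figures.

Taking the bottom as reference, mgh = ½mv² + μ_k N L with h = L sinθ, N = mg cosθ:
mgh = mgL sinθ = (3.60)(10)(7.33)sin26.5° = 117.74 J
W_f = μ_k mg cosθ · L = (0.17)(3.60)(10)cos26.5°·7.33 = 40.15 J
½mv² = 117.74 − 40.15 = 77.596 J
v = √(2 × 77.596/3.60) = 6.566 m/s

v = 6.57 m/s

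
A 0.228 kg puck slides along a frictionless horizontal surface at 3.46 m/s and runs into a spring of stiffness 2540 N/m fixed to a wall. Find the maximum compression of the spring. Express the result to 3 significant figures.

x = 0.0328 m

All KE is stored as spring PE at maximum compression: ½mv² = ½kx²
x = v√(m/k) = 3.46 × √(0.228/2540) = 0.03278 m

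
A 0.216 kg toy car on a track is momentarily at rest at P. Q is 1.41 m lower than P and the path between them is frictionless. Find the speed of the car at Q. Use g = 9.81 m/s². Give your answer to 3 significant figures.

v = 5.26 m/s

Energy conservation between the two points: mgh = ½mv²
The mass cancels from both sides.
v = √(2gh) = √(2 × 9.81 × 1.41) = √27.664 = 5.260 m/s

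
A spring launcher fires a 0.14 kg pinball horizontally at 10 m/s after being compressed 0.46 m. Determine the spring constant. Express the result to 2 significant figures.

k = 66 N/m

Energy stored in the spring equals the launch KE: ½kx² = ½mv²
k = mv²/x² = (0.14)(10)²/(0.46)² = 66.16 N/m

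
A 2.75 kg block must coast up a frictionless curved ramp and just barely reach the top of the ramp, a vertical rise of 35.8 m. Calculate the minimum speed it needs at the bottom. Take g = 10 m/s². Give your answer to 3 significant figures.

v = 26.8 m/s

At the top it is momentarily at rest, so all KE converts to PE: ½mv² = mgh
v = √(2gh) = √(2 × 10 × 35.8) = 26.76 m/s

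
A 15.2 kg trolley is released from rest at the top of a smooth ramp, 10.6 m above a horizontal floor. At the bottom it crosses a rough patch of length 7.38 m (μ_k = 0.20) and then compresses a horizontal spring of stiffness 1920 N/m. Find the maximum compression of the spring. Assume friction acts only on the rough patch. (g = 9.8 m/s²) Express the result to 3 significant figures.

x = 1.19 m

Initial energy: E₁ = mgh = (15.2)(9.8)(10.6) = 1579.0 J
Friction removes W_f = μ_k mg d = (0.20)(15.2)(9.8)(7.38) = 219.9 J
Energy reaching the spring: E = 1579.0 − 219.9 = 1359.1 J
At max compression ½kx² = E ⇒ x = √(2E/k) = √(2 × 1359.1/1920) = 1.190 m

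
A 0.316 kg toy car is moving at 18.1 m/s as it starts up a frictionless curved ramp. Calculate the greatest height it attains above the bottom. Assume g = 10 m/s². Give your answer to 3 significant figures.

h = 16.4 m

By energy conservation, ½mv² = mgh
h = v²/(2g) = 18.1²/(2 × 10) = 16.38 m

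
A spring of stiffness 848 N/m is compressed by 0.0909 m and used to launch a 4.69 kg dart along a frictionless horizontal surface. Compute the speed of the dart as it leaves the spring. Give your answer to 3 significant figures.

Conservation of energy: ½kx² = ½mv²
v = x√(k/m) = 0.0909 × √(848/4.69) = 1.222 m/s

v = 1.22 m/s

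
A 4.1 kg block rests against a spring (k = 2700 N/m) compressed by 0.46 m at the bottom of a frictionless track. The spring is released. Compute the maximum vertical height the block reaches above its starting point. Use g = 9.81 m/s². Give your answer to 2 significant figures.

h = 7.1 m

At maximum height the block is at rest, so ½kx² = mgh
h = kx²/(2mg) = (2700)(0.46)²/(2 × 4.1 × 9.81) = 7.102 m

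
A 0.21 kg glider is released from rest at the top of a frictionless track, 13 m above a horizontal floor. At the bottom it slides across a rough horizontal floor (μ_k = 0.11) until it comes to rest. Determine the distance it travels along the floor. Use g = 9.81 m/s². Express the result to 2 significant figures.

d = 120 m

Energy bookkeeping (friction removes W_f = μ_k N d):
At rest all PE has been dissipated by friction: mgh = μ_k m g d
d = h/μ_k = 13/0.11 = 118.2 m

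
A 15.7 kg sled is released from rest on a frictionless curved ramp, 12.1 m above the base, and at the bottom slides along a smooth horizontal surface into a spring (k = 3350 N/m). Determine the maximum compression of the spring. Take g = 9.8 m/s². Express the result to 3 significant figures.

x = 1.05 m

Energy conservation (no friction) from release to max compression: mgh = ½kx²
x = √(2mgh/k) = √(2 × 15.7 × 9.8 × 12.1 / 3350) = 1.054 m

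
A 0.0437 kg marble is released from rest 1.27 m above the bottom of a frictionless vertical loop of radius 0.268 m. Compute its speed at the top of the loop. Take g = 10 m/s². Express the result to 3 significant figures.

Energy conservation: mgh = ½mv_top² + mg(2r)
v_top² = 2g(h − 2r) = 2(10)(1.27 − 0.5360) = 14.68
v_top = 3.831 m/s

v = 3.83 m/s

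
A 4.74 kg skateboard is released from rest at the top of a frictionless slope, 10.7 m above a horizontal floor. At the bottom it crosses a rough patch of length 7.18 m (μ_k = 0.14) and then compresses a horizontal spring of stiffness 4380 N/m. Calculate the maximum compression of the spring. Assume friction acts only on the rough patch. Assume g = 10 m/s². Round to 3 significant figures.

Initial energy: E₁ = mgh = (4.74)(10)(10.7) = 507.18 J
Friction removes W_f = μ_k mg d = (0.14)(4.74)(10)(7.18) = 47.65 J
Energy reaching the spring: E = 507.18 − 47.65 = 459.53 J
At max compression ½kx² = E ⇒ x = √(2E/k) = √(2 × 459.53/4380) = 0.4581 m

x = 0.458 m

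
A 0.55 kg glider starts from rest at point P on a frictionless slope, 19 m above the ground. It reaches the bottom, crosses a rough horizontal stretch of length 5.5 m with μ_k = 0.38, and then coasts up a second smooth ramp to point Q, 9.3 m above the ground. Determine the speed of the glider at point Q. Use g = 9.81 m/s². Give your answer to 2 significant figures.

Energy at P: mgh₁ = (0.55)(9.81)(19) = 102.51 J
Friction loss: W_f = μ_k mg d = 11.28 J
At Q: ½mv² + mgh₂ = mgh₁ − W_f
½mv² = 102.51 − 11.28 − 50.178 = 41.060 J
v = √(2 × 41.060/0.55) = 12.22 m/s

v = 12 m/s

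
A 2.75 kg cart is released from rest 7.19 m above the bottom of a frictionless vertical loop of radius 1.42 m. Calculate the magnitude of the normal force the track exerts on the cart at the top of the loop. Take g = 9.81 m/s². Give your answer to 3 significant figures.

Energy from release to top (height 2r): mgh = ½mv_top² + mg(2r)
v_top² = 2g(h − 2r) = 2(9.81)(7.19 − 2.840) = 85.347 m²/s²
At the top, both N and weight point toward the centre: N + mg = mv_top²/r
N = m(v_top²/r − g) = 2.75(85.347/1.42 − 9.81) = 138.3 N

N = 138 N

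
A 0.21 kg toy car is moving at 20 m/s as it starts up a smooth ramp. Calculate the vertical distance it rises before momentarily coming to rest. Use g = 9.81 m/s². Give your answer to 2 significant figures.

By energy conservation, ½mv² = mgh
h = v²/(2g) = 20²/(2 × 9.81) = 20.39 m

h = 20 m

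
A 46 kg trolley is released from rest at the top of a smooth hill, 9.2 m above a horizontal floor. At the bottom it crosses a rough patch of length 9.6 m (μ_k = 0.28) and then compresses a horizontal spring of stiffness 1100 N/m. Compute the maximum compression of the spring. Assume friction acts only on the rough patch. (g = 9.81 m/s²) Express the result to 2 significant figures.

Initial energy: E₁ = mgh = (46)(9.81)(9.2) = 4151.6 J
Friction removes W_f = μ_k mg d = (0.28)(46)(9.81)(9.6) = 1213 J
Energy reaching the spring: E = 4151.6 − 1213 = 2938.6 J
At max compression ½kx² = E ⇒ x = √(2E/k) = √(2 × 2938.6/1100) = 2.311 m

x = 2.3 m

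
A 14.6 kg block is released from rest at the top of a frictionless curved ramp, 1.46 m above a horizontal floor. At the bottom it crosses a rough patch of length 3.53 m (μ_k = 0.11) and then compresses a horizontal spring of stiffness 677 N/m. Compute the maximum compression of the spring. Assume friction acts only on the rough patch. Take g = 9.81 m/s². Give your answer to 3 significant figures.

Initial energy: E₁ = mgh = (14.6)(9.81)(1.46) = 209.11 J
Friction removes W_f = μ_k mg d = (0.11)(14.6)(9.81)(3.53) = 55.61 J
Energy reaching the spring: E = 209.11 − 55.61 = 153.50 J
At max compression ½kx² = E ⇒ x = √(2E/k) = √(2 × 153.50/677) = 0.6734 m

x = 0.673 m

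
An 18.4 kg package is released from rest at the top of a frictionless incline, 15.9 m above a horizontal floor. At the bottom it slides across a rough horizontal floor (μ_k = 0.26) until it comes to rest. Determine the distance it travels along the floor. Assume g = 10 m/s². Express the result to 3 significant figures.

Applying the work–energy principle:
At rest all PE has been dissipated by friction: mgh = μ_k m g d
d = h/μ_k = 15.9/0.26 = 61.15 m

d = 61.2 m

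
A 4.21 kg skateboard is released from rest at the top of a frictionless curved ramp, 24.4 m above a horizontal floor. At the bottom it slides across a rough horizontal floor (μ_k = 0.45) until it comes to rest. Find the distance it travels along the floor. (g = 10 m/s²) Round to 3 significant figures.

d = 54.2 m

Energy at the top = energy at the end + work done against friction:
At rest all PE has been dissipated by friction: mgh = μ_k m g d
d = h/μ_k = 24.4/0.45 = 54.22 m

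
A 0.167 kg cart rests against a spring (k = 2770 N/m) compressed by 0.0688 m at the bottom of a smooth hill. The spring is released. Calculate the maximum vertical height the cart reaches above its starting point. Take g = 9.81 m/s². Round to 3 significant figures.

Energy conservation from release to the highest point: ½kx² = mgh
h = kx²/(2mg) = (2770)(0.0688)²/(2 × 0.167 × 9.81) = 4.002 m

h = 4.00 m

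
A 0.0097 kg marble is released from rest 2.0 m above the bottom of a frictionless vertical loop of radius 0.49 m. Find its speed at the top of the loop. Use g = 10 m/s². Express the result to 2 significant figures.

v = 4.5 m/s

Energy conservation: mgh = ½mv_top² + mg(2r)
v_top² = 2g(h − 2r) = 2(10)(2.0 − 0.9800) = 20.40
v_top = 4.517 m/s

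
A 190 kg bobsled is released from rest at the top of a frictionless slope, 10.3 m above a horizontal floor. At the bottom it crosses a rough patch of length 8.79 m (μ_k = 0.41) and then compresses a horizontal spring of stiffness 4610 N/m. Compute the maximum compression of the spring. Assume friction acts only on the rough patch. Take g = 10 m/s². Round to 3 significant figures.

x = 2.35 m

Initial energy: E₁ = mgh = (190)(10)(10.3) = 19570 J
Friction removes W_f = μ_k mg d = (0.41)(190)(10)(8.79) = 6847 J
Energy reaching the spring: E = 19570 − 6847 = 12723 J
At max compression ½kx² = E ⇒ x = √(2E/k) = √(2 × 12723/4610) = 2.349 m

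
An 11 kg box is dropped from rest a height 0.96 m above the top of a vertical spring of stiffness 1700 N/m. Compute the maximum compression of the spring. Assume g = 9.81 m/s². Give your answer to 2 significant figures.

x = 0.42 m

Let x be the compression. The total drop is H + x, and the box is instantaneously at rest at max compression, so energy conservation gives:
mg(H + x) = ½kx²
½(1700)x² − (11)(9.81)x − (11)(9.81)(0.96) = 0
850.0x² − 107.9x − 103.6 = 0
x = [107.9 + √(11645 + 352218)]/(2 × 850.0) = 0.4183 m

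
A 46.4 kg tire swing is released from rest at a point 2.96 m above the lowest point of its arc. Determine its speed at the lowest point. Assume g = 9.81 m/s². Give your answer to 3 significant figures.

Energy conservation between the two points: mgh = ½mv²
The mass cancels from both sides.
v = √(2gh) = √(2 × 9.81 × 2.96) = √58.075 = 7.621 m/s

v = 7.62 m/s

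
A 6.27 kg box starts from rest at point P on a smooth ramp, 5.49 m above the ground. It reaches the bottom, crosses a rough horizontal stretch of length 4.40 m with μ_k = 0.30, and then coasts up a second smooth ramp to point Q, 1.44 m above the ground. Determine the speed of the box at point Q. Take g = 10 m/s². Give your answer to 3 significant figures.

Energy at P: mgh₁ = (6.27)(10)(5.49) = 344.22 J
Friction loss: W_f = μ_k mg d = 82.76 J
At Q: ½mv² + mgh₂ = mgh₁ − W_f
½mv² = 344.22 − 82.76 − 90.288 = 171.17 J
v = √(2 × 171.17/6.27) = 7.389 m/s

v = 7.39 m/s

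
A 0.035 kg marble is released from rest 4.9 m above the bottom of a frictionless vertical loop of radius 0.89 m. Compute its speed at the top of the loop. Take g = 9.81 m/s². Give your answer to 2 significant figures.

Energy conservation: mgh = ½mv_top² + mg(2r)
v_top² = 2g(h − 2r) = 2(9.81)(4.9 − 1.780) = 61.21
v_top = 7.824 m/s

v = 7.8 m/s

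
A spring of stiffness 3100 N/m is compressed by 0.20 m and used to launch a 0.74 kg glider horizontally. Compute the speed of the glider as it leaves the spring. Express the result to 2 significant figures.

The glider leaves the spring when the spring is at natural length, so ½kx² = ½mv²
v = x√(k/m) = 0.20 × √(3100/0.74) = 12.94 m/s

v = 13 m/s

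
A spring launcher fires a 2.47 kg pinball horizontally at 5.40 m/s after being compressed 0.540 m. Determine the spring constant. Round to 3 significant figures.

k = 247 N/m

½kx² = ½mv²
k = mv²/x² = (2.47)(5.40)²/(0.540)² = 247.0 N/m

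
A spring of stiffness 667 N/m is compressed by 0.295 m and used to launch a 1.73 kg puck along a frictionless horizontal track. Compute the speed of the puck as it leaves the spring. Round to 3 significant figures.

v = 5.79 m/s

Conservation of energy: ½kx² = ½mv²
v = x√(k/m) = 0.295 × √(667/1.73) = 5.792 m/s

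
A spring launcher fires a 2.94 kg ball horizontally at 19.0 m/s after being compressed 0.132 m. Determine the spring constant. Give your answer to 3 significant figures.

Spring PE at full compression equals KE at release: ½kx² = ½mv²
k = mv²/x² = (2.94)(19.0)²/(0.132)² = 60913 N/m

k = 60900 N/m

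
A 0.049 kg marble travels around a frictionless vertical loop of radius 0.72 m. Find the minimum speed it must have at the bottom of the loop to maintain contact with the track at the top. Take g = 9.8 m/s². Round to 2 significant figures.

v = 5.9 m/s

At the top: mg = mv_top²/r ⇒ v_top² = gr = 7.056 m²/s²
Energy from bottom to top (height 2r): ½mv_bot² = ½mv_top² + mg(2r)
v_bot² = gr + 4gr = 5gr = 35.28
v_bot = √(5gr) = 5.940 m/s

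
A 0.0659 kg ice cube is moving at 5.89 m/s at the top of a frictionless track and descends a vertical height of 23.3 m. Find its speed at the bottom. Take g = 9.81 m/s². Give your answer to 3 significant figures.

By conservation of mechanical energy, ½mv₀² + mgh = ½mv²
v² = v₀² + 2gh = (5.89)² + 2(9.81)(23.3) = 491.84
v = √491.84 = 22.18 m/s

v = 22.2 m/s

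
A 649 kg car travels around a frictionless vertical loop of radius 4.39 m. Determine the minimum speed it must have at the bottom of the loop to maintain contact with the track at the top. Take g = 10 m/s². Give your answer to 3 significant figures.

v = 14.8 m/s

At the top: mg = mv_top²/r ⇒ v_top² = gr = 43.90 m²/s²
Energy from bottom to top (height 2r): ½mv_bot² = ½mv_top² + mg(2r)
v_bot² = gr + 4gr = 5gr = 219.5
v_bot = √(5gr) = 14.82 m/s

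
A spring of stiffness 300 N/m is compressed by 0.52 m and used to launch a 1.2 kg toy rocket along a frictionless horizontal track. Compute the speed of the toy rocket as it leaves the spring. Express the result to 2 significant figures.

v = 8.2 m/s

Spring PE converts entirely to kinetic energy: ½kx² = ½mv²
v = x√(k/m) = 0.52 × √(300/1.2) = 8.222 m/s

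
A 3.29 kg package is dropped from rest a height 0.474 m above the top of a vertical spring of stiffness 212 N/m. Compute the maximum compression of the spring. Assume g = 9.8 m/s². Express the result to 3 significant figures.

Let x be the compression. The total drop is H + x, and the package is instantaneously at rest at max compression, so energy conservation gives:
mg(H + x) = ½kx²
½(212)x² − (3.29)(9.8)x − (3.29)(9.8)(0.474) = 0
106.0x² − 32.24x − 15.28 = 0
x = [32.24 + √(1040 + 6479.9)]/(2 × 106.0) = 0.5611 m

x = 0.561 m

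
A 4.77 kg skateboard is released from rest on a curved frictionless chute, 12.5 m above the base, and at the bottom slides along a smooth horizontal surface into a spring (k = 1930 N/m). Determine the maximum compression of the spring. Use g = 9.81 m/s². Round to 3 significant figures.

Gravitational PE at the top equals spring PE at max compression: mgh = ½kx²
x = √(2mgh/k) = √(2 × 4.77 × 9.81 × 12.5 / 1930) = 0.7785 m

x = 0.779 m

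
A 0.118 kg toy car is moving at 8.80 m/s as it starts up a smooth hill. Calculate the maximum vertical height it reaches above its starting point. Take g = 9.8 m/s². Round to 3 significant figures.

By energy conservation, ½mv² = mgh
h = v²/(2g) = 8.80²/(2 × 9.8) = 3.951 m

h = 3.95 m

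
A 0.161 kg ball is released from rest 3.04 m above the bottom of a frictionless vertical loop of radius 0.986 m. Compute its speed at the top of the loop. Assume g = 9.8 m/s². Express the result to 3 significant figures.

v = 4.58 m/s

Energy conservation: mgh = ½mv_top² + mg(2r)
v_top² = 2g(h − 2r) = 2(9.8)(3.04 − 1.972) = 20.93
v_top = 4.575 m/s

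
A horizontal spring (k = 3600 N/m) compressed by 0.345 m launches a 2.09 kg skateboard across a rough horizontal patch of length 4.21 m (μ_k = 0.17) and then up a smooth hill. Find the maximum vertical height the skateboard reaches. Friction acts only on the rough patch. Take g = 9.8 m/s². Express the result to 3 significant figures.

Spring energy: E₀ = ½kx² = ½(3600)(0.345)² = 214.24 J
Friction: W_f = μ_k mg d = (0.17)(2.09)(9.8)(4.21) = 14.66 J
Energy at base of ramp: E = 214.24 − 14.66 = 199.59 J
At max height all remaining energy is PE: mgh = E ⇒ h = E/(mg) = 199.59/(2.09 × 9.8) = 9.744 m

h = 9.74 m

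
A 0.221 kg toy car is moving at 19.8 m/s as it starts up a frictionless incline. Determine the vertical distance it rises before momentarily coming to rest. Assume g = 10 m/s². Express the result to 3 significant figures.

h = 19.6 m

Setting KE at the bottom equal to PE gained: ½mv² = mgh
h = v²/(2g) = 19.8²/(2 × 10) = 19.60 m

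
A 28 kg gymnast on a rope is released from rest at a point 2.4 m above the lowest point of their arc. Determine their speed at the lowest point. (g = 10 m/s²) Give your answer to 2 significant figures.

v = 6.9 m/s

Mechanical energy is conserved (no friction): mgh = ½mv²
v = √(2gh) = √(2 × 10 × 2.4) = √48.000 = 6.928 m/s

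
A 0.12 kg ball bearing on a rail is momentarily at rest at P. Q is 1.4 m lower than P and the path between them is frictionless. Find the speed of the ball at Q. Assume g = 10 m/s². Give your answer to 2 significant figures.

v = 5.3 m/s

By conservation of mechanical energy, mgh = ½mv²
v = √(2gh) = √(2 × 10 × 1.4) = √28.000 = 5.292 m/s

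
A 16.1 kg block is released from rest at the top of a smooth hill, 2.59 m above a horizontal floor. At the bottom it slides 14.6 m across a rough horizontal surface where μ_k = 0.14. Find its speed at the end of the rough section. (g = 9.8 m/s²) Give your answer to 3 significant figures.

Energy bookkeeping (friction removes W_f = μ_k N d):
mgh = ½mv² + μ_k m g d
W_f = μ_k mg d = (0.14)(16.1)(9.8)(14.6) = 322.5 J
½mv² = mgh − W_f = 408.65 − 322.5 = 86.148 J
v = √(2 × 86.148/16.1) = 3.271 m/s

v = 3.27 m/s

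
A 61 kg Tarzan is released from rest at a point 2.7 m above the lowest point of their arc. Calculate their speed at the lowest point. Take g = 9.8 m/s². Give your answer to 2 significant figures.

v = 7.3 m/s

Mechanical energy is conserved (no friction): mgh = ½mv²
v = √(2gh) = √(2 × 9.8 × 2.7) = √52.920 = 7.275 m/s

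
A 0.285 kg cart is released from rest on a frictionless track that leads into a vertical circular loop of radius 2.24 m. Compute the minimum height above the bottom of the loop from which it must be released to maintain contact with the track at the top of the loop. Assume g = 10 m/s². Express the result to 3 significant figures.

At the top, for minimum speed gravity alone supplies the centripetal force: mg = mv_top²/r ⇒ v_top² = gr = 22.40 m²/s²
Energy conservation from release height h to the top (height 2r): mgh = ½mv_top² + mg(2r)
h = v_top²/(2g) + 2r = r/2 + 2r = 5r/2 = 5.600 m

h = 5.60 m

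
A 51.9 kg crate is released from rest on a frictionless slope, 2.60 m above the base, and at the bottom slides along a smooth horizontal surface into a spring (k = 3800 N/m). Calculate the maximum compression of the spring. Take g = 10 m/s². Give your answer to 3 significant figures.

x = 0.843 m

Gravitational PE at the top equals spring PE at max compression: mgh = ½kx²
x = √(2mgh/k) = √(2 × 51.9 × 10 × 2.60 / 3800) = 0.8427 m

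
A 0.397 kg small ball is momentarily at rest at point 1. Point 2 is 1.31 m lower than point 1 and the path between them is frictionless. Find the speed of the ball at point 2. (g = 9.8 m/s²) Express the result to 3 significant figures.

v = 5.07 m/s

Energy conservation between the two points: mgh = ½mv²
The mass cancels from both sides.
v = √(2gh) = √(2 × 9.8 × 1.31) = √25.676 = 5.067 m/s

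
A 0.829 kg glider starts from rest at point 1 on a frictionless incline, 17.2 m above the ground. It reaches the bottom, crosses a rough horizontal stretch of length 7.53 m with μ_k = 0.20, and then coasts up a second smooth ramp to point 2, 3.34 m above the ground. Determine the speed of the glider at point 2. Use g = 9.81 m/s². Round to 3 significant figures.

Energy at 1: mgh₁ = (0.829)(9.81)(17.2) = 139.88 J
Friction loss: W_f = μ_k mg d = 12.25 J
At 2: ½mv² + mgh₂ = mgh₁ − W_f
½mv² = 139.88 − 12.25 − 27.163 = 100.47 J
v = √(2 × 100.47/0.829) = 15.57 m/s

v = 15.6 m/s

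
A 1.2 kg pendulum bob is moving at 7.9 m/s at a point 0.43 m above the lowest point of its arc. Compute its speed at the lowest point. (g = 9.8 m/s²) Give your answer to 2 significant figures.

By conservation of mechanical energy, ½mv₀² + mgh = ½mv²
v² = v₀² + 2gh = (7.9)² + 2(9.8)(0.43) = 70.838
v = √70.838 = 8.417 m/s

v = 8.4 m/s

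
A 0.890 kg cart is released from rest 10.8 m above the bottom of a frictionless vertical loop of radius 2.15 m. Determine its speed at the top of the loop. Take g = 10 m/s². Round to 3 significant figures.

v = 11.4 m/s

Energy conservation: mgh = ½mv_top² + mg(2r)
v_top² = 2g(h − 2r) = 2(10)(10.8 − 4.300) = 130.0
v_top = 11.40 m/s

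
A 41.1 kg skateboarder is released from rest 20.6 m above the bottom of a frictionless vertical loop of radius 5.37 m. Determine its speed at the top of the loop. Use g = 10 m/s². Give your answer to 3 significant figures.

Energy conservation: mgh = ½mv_top² + mg(2r)
v_top² = 2g(h − 2r) = 2(10)(20.6 − 10.74) = 197.2
v_top = 14.04 m/s

v = 14.0 m/s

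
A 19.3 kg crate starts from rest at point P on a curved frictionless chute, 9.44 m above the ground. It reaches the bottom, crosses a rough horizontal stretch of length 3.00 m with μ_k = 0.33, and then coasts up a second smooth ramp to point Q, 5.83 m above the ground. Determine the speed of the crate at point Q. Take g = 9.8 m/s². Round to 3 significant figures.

Energy at P: mgh₁ = (19.3)(9.8)(9.44) = 1785.5 J
Friction loss: W_f = μ_k mg d = 187.2 J
At Q: ½mv² + mgh₂ = mgh₁ − W_f
½mv² = 1785.5 − 187.2 − 1102.7 = 495.55 J
v = √(2 × 495.55/19.3) = 7.166 m/s

v = 7.17 m/s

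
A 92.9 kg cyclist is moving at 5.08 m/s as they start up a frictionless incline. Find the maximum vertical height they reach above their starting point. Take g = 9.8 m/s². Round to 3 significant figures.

Setting KE at the bottom equal to PE gained: ½mv² = mgh
h = v²/(2g) = 5.08²/(2 × 9.8) = 1.317 m

h = 1.32 m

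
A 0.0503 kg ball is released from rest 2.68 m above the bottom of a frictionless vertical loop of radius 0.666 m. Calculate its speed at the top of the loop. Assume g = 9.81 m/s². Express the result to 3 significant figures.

Energy conservation: mgh = ½mv_top² + mg(2r)
v_top² = 2g(h − 2r) = 2(9.81)(2.68 − 1.332) = 26.45
v_top = 5.143 m/s

v = 5.14 m/s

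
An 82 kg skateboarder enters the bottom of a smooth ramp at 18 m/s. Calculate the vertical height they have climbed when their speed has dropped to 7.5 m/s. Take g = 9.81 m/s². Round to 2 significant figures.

h = 14 m

Energy balance between the two points: ½mv₁² = ½mv₂² + mgh
h = (v₁² − v₂²)/(2g) = (18² − 7.5²)/(2 × 9.81) = 13.65 m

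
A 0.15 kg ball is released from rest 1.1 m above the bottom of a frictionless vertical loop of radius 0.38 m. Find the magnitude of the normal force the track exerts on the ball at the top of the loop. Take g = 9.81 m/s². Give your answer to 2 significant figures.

Energy from release to top (height 2r): mgh = ½mv_top² + mg(2r)
v_top² = 2g(h − 2r) = 2(9.81)(1.1 − 0.7600) = 6.6708 m²/s²
At the top, both N and weight point toward the centre: N + mg = mv_top²/r
N = m(v_top²/r − g) = 0.15(6.6708/0.38 − 9.81) = 1.162 N

N = 1.2 N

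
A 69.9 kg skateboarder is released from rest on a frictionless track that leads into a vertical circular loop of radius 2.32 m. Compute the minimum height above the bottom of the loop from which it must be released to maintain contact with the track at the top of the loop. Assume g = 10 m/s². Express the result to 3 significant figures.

h = 5.80 m

At the top, for minimum speed gravity alone supplies the centripetal force: mg = mv_top²/r ⇒ v_top² = gr = 23.20 m²/s²
Energy conservation from release height h to the top (height 2r): mgh = ½mv_top² + mg(2r)
h = v_top²/(2g) + 2r = r/2 + 2r = 5r/2 = 5.800 m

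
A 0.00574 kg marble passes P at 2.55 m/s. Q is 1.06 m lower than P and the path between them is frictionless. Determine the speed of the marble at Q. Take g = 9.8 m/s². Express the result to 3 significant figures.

v = 5.22 m/s

Energy conservation between the two points: ½mv₀² + mgh = ½mv²
v² = v₀² + 2gh = (2.55)² + 2(9.8)(1.06) = 27.279
v = √27.279 = 5.223 m/s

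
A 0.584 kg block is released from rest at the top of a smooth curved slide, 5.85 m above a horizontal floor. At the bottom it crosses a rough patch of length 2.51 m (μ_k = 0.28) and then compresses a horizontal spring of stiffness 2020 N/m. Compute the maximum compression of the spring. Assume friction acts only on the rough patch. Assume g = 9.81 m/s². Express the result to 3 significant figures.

x = 0.171 m

Initial energy: E₁ = mgh = (0.584)(9.81)(5.85) = 33.515 J
Friction removes W_f = μ_k mg d = (0.28)(0.584)(9.81)(2.51) = 4.026 J
Energy reaching the spring: E = 33.515 − 4.026 = 29.489 J
At max compression ½kx² = E ⇒ x = √(2E/k) = √(2 × 29.489/2020) = 0.1709 m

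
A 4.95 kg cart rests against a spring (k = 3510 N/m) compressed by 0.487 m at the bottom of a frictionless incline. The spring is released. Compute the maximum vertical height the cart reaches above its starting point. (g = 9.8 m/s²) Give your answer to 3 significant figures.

Energy conservation from release to the highest point: ½kx² = mgh
h = kx²/(2mg) = (3510)(0.487)²/(2 × 4.95 × 9.8) = 8.580 m

h = 8.58 m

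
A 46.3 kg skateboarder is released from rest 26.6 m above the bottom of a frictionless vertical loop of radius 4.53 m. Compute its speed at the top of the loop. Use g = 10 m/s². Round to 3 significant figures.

v = 18.7 m/s

Energy conservation: mgh = ½mv_top² + mg(2r)
v_top² = 2g(h − 2r) = 2(10)(26.6 − 9.060) = 350.8
v_top = 18.73 m/s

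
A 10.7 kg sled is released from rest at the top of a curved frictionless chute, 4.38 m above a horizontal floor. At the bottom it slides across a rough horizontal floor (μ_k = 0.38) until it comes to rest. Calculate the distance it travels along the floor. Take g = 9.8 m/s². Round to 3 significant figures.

d = 11.5 m

Applying the work–energy principle:
At rest all PE has been dissipated by friction: mgh = μ_k m g d
d = h/μ_k = 4.38/0.38 = 11.53 m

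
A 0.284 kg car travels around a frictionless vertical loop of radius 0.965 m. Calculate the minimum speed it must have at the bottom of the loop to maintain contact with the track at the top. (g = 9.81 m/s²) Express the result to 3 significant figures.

v = 6.88 m/s

At the top: mg = mv_top²/r ⇒ v_top² = gr = 9.467 m²/s²
Energy from bottom to top (height 2r): ½mv_bot² = ½mv_top² + mg(2r)
v_bot² = gr + 4gr = 5gr = 47.33
v_bot = √(5gr) = 6.880 m/s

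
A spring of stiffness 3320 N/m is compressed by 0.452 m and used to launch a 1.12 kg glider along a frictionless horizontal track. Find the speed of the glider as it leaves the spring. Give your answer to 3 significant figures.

v = 24.6 m/s

The glider leaves the spring when the spring is at natural length, so ½kx² = ½mv²
v = x√(k/m) = 0.452 × √(3320/1.12) = 24.61 m/s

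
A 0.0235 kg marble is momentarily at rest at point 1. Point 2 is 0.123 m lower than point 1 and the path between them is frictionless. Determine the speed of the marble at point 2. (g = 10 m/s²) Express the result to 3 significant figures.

Energy conservation between the two points: mgh = ½mv²
v = √(2gh) = √(2 × 10 × 0.123) = √2.4600 = 1.568 m/s

v = 1.57 m/s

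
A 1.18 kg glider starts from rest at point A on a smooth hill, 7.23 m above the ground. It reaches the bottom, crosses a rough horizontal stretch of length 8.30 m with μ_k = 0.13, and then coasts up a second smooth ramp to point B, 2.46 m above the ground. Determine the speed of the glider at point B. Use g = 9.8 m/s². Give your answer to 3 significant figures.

Energy at A: mgh₁ = (1.18)(9.8)(7.23) = 83.608 J
Friction loss: W_f = μ_k mg d = 12.48 J
At B: ½mv² + mgh₂ = mgh₁ − W_f
½mv² = 83.608 − 12.48 − 28.447 = 42.683 J
v = √(2 × 42.683/1.18) = 8.506 m/s

v = 8.51 m/s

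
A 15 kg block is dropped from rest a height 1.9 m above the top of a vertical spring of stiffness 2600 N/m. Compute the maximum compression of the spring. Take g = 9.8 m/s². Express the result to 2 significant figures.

x = 0.52 m

Measuring PE from the top of the relaxed spring, at max compression the block has dropped H + x with zero KE, so:
mg(H + x) = ½kx²
½(2600)x² − (15)(9.8)x − (15)(9.8)(1.9) = 0
1300x² − 147.0x − 279.3 = 0
x = [147.0 + √(21609 + 1.4524e+06)]/(2 × 1300) = 0.5235 m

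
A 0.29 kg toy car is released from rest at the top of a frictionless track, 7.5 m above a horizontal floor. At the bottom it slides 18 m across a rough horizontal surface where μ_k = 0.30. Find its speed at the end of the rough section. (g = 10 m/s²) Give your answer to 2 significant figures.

Applying the work–energy principle:
mgh = ½mv² + μ_k m g d
W_f = μ_k mg d = (0.30)(0.29)(10)(18) = 15.66 J
½mv² = mgh − W_f = 21.750 − 15.66 = 6.0900 J
v = √(2 × 6.0900/0.29) = 6.481 m/s

v = 6.5 m/s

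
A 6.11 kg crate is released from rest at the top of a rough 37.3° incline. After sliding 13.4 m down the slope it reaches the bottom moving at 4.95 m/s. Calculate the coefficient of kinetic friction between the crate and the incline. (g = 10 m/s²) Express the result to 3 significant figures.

The energy dissipated by friction is the PE lost minus the KE gained:
mgL sinθ = 496.15 J; ½mv² = 74.855 J
W_f = 496.15 − 74.855 = 421.3 J
μ_k = W_f/(mg cosθ · L) = 421.3/(48.60 × 13.4) = 0.6469

μ_k = 0.647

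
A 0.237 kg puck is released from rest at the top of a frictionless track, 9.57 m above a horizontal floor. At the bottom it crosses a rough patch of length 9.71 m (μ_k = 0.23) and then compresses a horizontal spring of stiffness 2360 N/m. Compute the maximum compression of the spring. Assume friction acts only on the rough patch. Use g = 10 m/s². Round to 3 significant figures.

x = 0.121 m

Initial energy: E₁ = mgh = (0.237)(10)(9.57) = 22.681 J
Friction removes W_f = μ_k mg d = (0.23)(0.237)(10)(9.71) = 5.293 J
Energy reaching the spring: E = 22.681 − 5.293 = 17.388 J
At max compression ½kx² = E ⇒ x = √(2E/k) = √(2 × 17.388/2360) = 0.1214 m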